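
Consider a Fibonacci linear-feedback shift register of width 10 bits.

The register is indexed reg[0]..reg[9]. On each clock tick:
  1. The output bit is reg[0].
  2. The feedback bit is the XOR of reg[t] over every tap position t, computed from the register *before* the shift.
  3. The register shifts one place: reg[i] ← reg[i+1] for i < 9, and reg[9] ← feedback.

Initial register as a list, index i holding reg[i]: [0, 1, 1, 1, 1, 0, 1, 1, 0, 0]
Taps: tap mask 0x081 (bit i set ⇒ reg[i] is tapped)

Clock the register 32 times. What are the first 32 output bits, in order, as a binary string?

01111011001110011111000001110010

tick  register→output (feedback)
  0  0111101100→0 (1)
  1  1111011001→1 (1)
  2  1110110011→1 (1)
  3  1101100111→1 (0)
  4  1011001110→1 (0)
  5  0110011100→0 (1)
  6  1100111001→1 (1)
  7  1001110011→1 (1)
  8  0011100111→0 (1)
  9  0111001111→0 (1)
 10  1110011111→1 (0)
 11  1100111110→1 (0)
 12  1001111100→1 (0)
 13  0011111000→0 (0)
 14  0111110000→0 (0)
 15  1111100000→1 (1)
 16  1111000001→1 (1)
 17  1110000011→1 (1)
 18  1100000111→1 (0)
 19  1000001110→1 (0)
 20  0000011100→0 (1)
 21  0000111001→0 (0)
 22  0001110010→0 (0)
 23  0011100100→0 (1)
 24  0111001001→0 (0)
 25  1110010010→1 (1)
 26  1100100101→1 (0)
 27  1001001010→1 (1)
 28  0010010101→0 (1)
 29  0100101011→0 (0)
 30  1001010110→1 (0)
 31  0010101100→0 (1)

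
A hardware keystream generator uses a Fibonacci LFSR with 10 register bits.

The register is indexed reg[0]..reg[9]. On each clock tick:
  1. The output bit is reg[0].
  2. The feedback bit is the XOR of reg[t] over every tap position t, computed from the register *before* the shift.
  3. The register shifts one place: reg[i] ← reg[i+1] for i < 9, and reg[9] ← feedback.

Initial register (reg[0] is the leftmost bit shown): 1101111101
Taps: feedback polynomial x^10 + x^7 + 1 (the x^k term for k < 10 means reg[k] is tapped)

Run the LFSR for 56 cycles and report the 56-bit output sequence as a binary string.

step | reg (before) | out | fb
   0 | 1101111101 | 1 | 0
   1 | 1011111010 | 1 | 1
   2 | 0111110101 | 0 | 1
   3 | 1111101011 | 1 | 1
   4 | 1111010111 | 1 | 0
   5 | 1110101110 | 1 | 0
   6 | 1101011100 | 1 | 0
   7 | 1010111000 | 1 | 1
   8 | 0101110001 | 0 | 0
   9 | 1011100010 | 1 | 1
  10 | 0111000101 | 0 | 1
  11 | 1110001011 | 1 | 1
  12 | 1100010111 | 1 | 0
  13 | 1000101110 | 1 | 0
  14 | 0001011100 | 0 | 1
  15 | 0010111001 | 0 | 0
  16 | 0101110010 | 0 | 0
  17 | 1011100100 | 1 | 0
  18 | 0111001000 | 0 | 0
  19 | 1110010000 | 1 | 1
  20 | 1100100001 | 1 | 1
  21 | 1001000011 | 1 | 1
  22 | 0010000111 | 0 | 1
  23 | 0100001111 | 0 | 1
  24 | 1000011111 | 1 | 0
  25 | 0000111110 | 0 | 1
  26 | 0001111101 | 0 | 1
  27 | 0011111011 | 0 | 0
  28 | 0111110110 | 0 | 1
  29 | 1111101101 | 1 | 0
  30 | 1111011010 | 1 | 1
  31 | 1110110101 | 1 | 0
  32 | 1101101010 | 1 | 1
  33 | 1011010101 | 1 | 0
  34 | 0110101010 | 0 | 0
  35 | 1101010100 | 1 | 0
  36 | 1010101000 | 1 | 1
  37 | 0101010001 | 0 | 0
  38 | 1010100010 | 1 | 1
  39 | 0101000101 | 0 | 1
  40 | 1010001011 | 1 | 1
  41 | 0100010111 | 0 | 1
  42 | 1000101111 | 1 | 0
  43 | 0001011110 | 0 | 1
  44 | 0010111101 | 0 | 1
  45 | 0101111011 | 0 | 0
  46 | 1011110110 | 1 | 0
  47 | 0111101100 | 0 | 1
  48 | 1111011001 | 1 | 1
  49 | 1110110011 | 1 | 1
  50 | 1101100111 | 1 | 0
  51 | 1011001110 | 1 | 0
  52 | 0110011100 | 0 | 1
  53 | 1100111001 | 1 | 1
  54 | 1001110011 | 1 | 1
  55 | 0011100111 | 0 | 1

11011111010111000101110010000111110110101010001011110110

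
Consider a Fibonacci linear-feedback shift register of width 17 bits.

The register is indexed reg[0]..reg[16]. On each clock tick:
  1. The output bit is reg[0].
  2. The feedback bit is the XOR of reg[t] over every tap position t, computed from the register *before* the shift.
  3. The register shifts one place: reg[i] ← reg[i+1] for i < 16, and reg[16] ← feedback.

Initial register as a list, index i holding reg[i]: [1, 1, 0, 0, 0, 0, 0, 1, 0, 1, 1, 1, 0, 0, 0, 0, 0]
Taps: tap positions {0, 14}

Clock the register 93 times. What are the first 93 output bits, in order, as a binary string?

step | reg (before) | out | fb
   0 | 11000001011100000 | 1 | 1
   1 | 10000010111000001 | 1 | 1
   2 | 00000101110000011 | 0 | 0
   3 | 00001011100000110 | 0 | 1
   4 | 00010111000001101 | 0 | 1
   5 | 00101110000011011 | 0 | 0
   6 | 01011100000110110 | 0 | 1
   7 | 10111000001101101 | 1 | 0
   8 | 01110000011011010 | 0 | 0
   9 | 11100000110110100 | 1 | 0
  10 | 11000001101101000 | 1 | 1
  11 | 10000011011010001 | 1 | 1
  12 | 00000110110100011 | 0 | 0
  13 | 00001101101000110 | 0 | 1
  14 | 00011011010001101 | 0 | 1
  15 | 00110110100011011 | 0 | 0
  16 | 01101101000110110 | 0 | 1
  17 | 11011010001101101 | 1 | 0
  18 | 10110100011011010 | 1 | 1
  19 | 01101000110110101 | 0 | 1
  20 | 11010001101101011 | 1 | 1
  21 | 10100011011010111 | 1 | 0
  22 | 01000110110101110 | 0 | 1
  23 | 10001101101011101 | 1 | 0
  24 | 00011011010111010 | 0 | 0
  25 | 00110110101110100 | 0 | 1
  26 | 01101101011101001 | 0 | 0
  27 | 11011010111010010 | 1 | 1
  28 | 10110101110100101 | 1 | 0
  29 | 01101011101001010 | 0 | 0
  30 | 11010111010010100 | 1 | 0
  31 | 10101110100101000 | 1 | 1
  32 | 01011101001010001 | 0 | 0
  33 | 10111010010100010 | 1 | 1
  34 | 01110100101000101 | 0 | 1
  35 | 11101001010001011 | 1 | 1
  36 | 11010010100010111 | 1 | 0
  37 | 10100101000101110 | 1 | 0
  38 | 01001010001011100 | 0 | 1
  39 | 10010100010111001 | 1 | 1
  40 | 00101000101110011 | 0 | 0
  41 | 01010001011100110 | 0 | 1
  42 | 10100010111001101 | 1 | 0
  43 | 01000101110011010 | 0 | 0
  44 | 10001011100110100 | 1 | 0
  45 | 00010111001101000 | 0 | 0
  46 | 00101110011010000 | 0 | 0
  47 | 01011100110100000 | 0 | 0
  48 | 10111001101000000 | 1 | 1
  49 | 01110011010000001 | 0 | 0
  50 | 11100110100000010 | 1 | 1
  51 | 11001101000000101 | 1 | 0
  52 | 10011010000001010 | 1 | 1
  53 | 00110100000010101 | 0 | 1
  54 | 01101000000101011 | 0 | 0
  55 | 11010000001010110 | 1 | 0
  56 | 10100000010101100 | 1 | 0
  57 | 01000000101011000 | 0 | 0
  58 | 10000001010110000 | 1 | 1
  59 | 00000010101100001 | 0 | 0
  60 | 00000101011000010 | 0 | 0
  61 | 00001010110000100 | 0 | 1
  62 | 00010101100001001 | 0 | 0
  63 | 00101011000010010 | 0 | 0
  64 | 01010110000100100 | 0 | 1
  65 | 10101100001001001 | 1 | 1
  66 | 01011000010010011 | 0 | 0
  67 | 10110000100100110 | 1 | 0
  68 | 01100001001001100 | 0 | 1
  69 | 11000010010011001 | 1 | 1
  70 | 10000100100110011 | 1 | 1
  71 | 00001001001100111 | 0 | 1
  72 | 00010010011001111 | 0 | 1
  73 | 00100100110011111 | 0 | 1
  74 | 01001001100111111 | 0 | 1
  75 | 10010011001111111 | 1 | 0
  76 | 00100110011111110 | 0 | 1
  77 | 01001100111111101 | 0 | 1
  78 | 10011001111111011 | 1 | 1
  79 | 00110011111110111 | 0 | 1
  80 | 01100111111101111 | 0 | 1
  81 | 11001111111011111 | 1 | 0
  82 | 10011111110111110 | 1 | 0
  83 | 00111111101111100 | 0 | 1
  84 | 01111111011111001 | 0 | 0
  85 | 11111110111110010 | 1 | 1
  86 | 11111101111100101 | 1 | 0
  87 | 11111011111001010 | 1 | 1
  88 | 11110111110010101 | 1 | 0
  89 | 11101111100101010 | 1 | 1
  90 | 11011111001010101 | 1 | 0
  91 | 10111110010101010 | 1 | 1
  92 | 01111100101010101 | 0 | 1

110000010111000001101101000110110101110100101000101110011010000001010110000100100110011111110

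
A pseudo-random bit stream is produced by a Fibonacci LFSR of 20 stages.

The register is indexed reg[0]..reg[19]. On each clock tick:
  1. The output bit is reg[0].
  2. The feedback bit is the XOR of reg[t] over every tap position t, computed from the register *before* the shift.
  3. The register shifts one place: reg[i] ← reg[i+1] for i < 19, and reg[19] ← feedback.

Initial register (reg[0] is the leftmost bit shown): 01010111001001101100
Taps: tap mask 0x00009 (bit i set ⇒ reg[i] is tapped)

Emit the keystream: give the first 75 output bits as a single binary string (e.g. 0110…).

tick  register→output (feedback)
  0  01010111001001101100→0 (1)
  1  10101110010011011001→1 (1)
  2  01011100100110110011→0 (1)
  3  10111001001101100111→1 (0)
  4  01110010011011001110→0 (1)
  5  11100100110110011101→1 (1)
  6  11001001101100111011→1 (1)
  7  10010011011001110111→1 (0)
  8  00100110110011101110→0 (0)
  9  01001101100111011100→0 (0)
 10  10011011001110111000→1 (0)
 11  00110110011101110000→0 (1)
 12  01101100111011100001→0 (0)
 13  11011001110111000010→1 (0)
 14  10110011101110000100→1 (0)
 15  01100111011100001000→0 (0)
 16  11001110111000010000→1 (1)
 17  10011101110000100001→1 (0)
 18  00111011100001000010→0 (1)
 19  01110111000010000101→0 (1)
 20  11101110000100001011→1 (1)
 21  11011100001000010111→1 (0)
 22  10111000010000101110→1 (0)
 23  01110000100001011100→0 (1)
 24  11100001000010111001→1 (1)
 25  11000010000101110011→1 (1)
 26  10000100001011100111→1 (1)
 27  00001000010111001111→0 (0)
 28  00010000101110011110→0 (1)
 29  00100001011100111101→0 (0)
 30  01000010111001111010→0 (0)
 31  10000101110011110100→1 (1)
 32  00001011100111101001→0 (0)
 33  00010111001111010010→0 (1)
 34  00101110011110100101→0 (0)
 35  01011100111101001010→0 (1)
 36  10111001111010010101→1 (0)
 37  01110011110100101010→0 (1)
 38  11100111101001010101→1 (1)
 39  11001111010010101011→1 (1)
 40  10011110100101010111→1 (0)
 41  00111101001010101110→0 (1)
 42  01111010010101011101→0 (1)
 43  11110100101010111011→1 (0)
 44  11101001010101110110→1 (1)
 45  11010010101011101101→1 (0)
 46  10100101010111011010→1 (1)
 47  01001010101110110101→0 (0)
 48  10010101011101101010→1 (0)
 49  00101010111011010100→0 (0)
 50  01010101110110101000→0 (1)
 51  10101011101101010001→1 (1)
 52  01010111011010100011→0 (1)
 53  10101110110101000111→1 (1)
 54  01011101101010001111→0 (1)
 55  10111011010100011111→1 (0)
 56  01110110101000111110→0 (1)
 57  11101101010001111101→1 (1)
 58  11011010100011111011→1 (0)
 59  10110101000111110110→1 (0)
 60  01101010001111101100→0 (0)
 61  11010100011111011000→1 (0)
 62  10101000111110110000→1 (1)
 63  01010001111101100001→0 (1)
 64  10100011111011000011→1 (1)
 65  01000111110110000111→0 (0)
 66  10001111101100001110→1 (1)
 67  00011111011000011101→0 (1)
 68  00111110110000111011→0 (1)
 69  01111101100001110111→0 (1)
 70  11111011000011101111→1 (0)
 71  11110110000111011110→1 (0)
 72  11101100001110111100→1 (1)
 73  11011000011101111001→1 (0)
 74  10110000111011110010→1 (0)

010101110010011011001110111000010000101110011110100101010111011010100011111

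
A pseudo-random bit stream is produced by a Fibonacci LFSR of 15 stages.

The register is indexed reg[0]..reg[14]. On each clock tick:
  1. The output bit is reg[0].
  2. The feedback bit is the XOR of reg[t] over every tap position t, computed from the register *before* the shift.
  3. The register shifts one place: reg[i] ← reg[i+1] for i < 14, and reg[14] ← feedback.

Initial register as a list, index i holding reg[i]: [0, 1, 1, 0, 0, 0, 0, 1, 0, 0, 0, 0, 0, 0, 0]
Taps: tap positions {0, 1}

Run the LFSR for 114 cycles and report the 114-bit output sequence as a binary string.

011000010000000101000110000001111001010000010001011110000110011100010001010100100110011111101101010100000110111111

step | reg (before) | out | fb
   0 | 011000010000000 | 0 | 1
   1 | 110000100000001 | 1 | 0
   2 | 100001000000010 | 1 | 1
   3 | 000010000000101 | 0 | 0
   4 | 000100000001010 | 0 | 0
   5 | 001000000010100 | 0 | 0
   6 | 010000000101000 | 0 | 1
   7 | 100000001010001 | 1 | 1
   8 | 000000010100011 | 0 | 0
   9 | 000000101000110 | 0 | 0
  10 | 000001010001100 | 0 | 0
  11 | 000010100011000 | 0 | 0
  12 | 000101000110000 | 0 | 0
  13 | 001010001100000 | 0 | 0
  14 | 010100011000000 | 0 | 1
  15 | 101000110000001 | 1 | 1
  16 | 010001100000011 | 0 | 1
  17 | 100011000000111 | 1 | 1
  18 | 000110000001111 | 0 | 0
  19 | 001100000011110 | 0 | 0
  20 | 011000000111100 | 0 | 1
  21 | 110000001111001 | 1 | 0
  22 | 100000011110010 | 1 | 1
  23 | 000000111100101 | 0 | 0
  24 | 000001111001010 | 0 | 0
  25 | 000011110010100 | 0 | 0
  26 | 000111100101000 | 0 | 0
  27 | 001111001010000 | 0 | 0
  28 | 011110010100000 | 0 | 1
  29 | 111100101000001 | 1 | 0
  30 | 111001010000010 | 1 | 0
  31 | 110010100000100 | 1 | 0
  32 | 100101000001000 | 1 | 1
  33 | 001010000010001 | 0 | 0
  34 | 010100000100010 | 0 | 1
  35 | 101000001000101 | 1 | 1
  36 | 010000010001011 | 0 | 1
  37 | 100000100010111 | 1 | 1
  38 | 000001000101111 | 0 | 0
  39 | 000010001011110 | 0 | 0
  40 | 000100010111100 | 0 | 0
  41 | 001000101111000 | 0 | 0
  42 | 010001011110000 | 0 | 1
  43 | 100010111100001 | 1 | 1
  44 | 000101111000011 | 0 | 0
  45 | 001011110000110 | 0 | 0
  46 | 010111100001100 | 0 | 1
  47 | 101111000011001 | 1 | 1
  48 | 011110000110011 | 0 | 1
  49 | 111100001100111 | 1 | 0
  50 | 111000011001110 | 1 | 0
  51 | 110000110011100 | 1 | 0
  52 | 100001100111000 | 1 | 1
  53 | 000011001110001 | 0 | 0
  54 | 000110011100010 | 0 | 0
  55 | 001100111000100 | 0 | 0
  56 | 011001110001000 | 0 | 1
  57 | 110011100010001 | 1 | 0
  58 | 100111000100010 | 1 | 1
  59 | 001110001000101 | 0 | 0
  60 | 011100010001010 | 0 | 1
  61 | 111000100010101 | 1 | 0
  62 | 110001000101010 | 1 | 0
  63 | 100010001010100 | 1 | 1
  64 | 000100010101001 | 0 | 0
  65 | 001000101010010 | 0 | 0
  66 | 010001010100100 | 0 | 1
  67 | 100010101001001 | 1 | 1
  68 | 000101010010011 | 0 | 0
  69 | 001010100100110 | 0 | 0
  70 | 010101001001100 | 0 | 1
  71 | 101010010011001 | 1 | 1
  72 | 010100100110011 | 0 | 1
  73 | 101001001100111 | 1 | 1
  74 | 010010011001111 | 0 | 1
  75 | 100100110011111 | 1 | 1
  76 | 001001100111111 | 0 | 0
  77 | 010011001111110 | 0 | 1
  78 | 100110011111101 | 1 | 1
  79 | 001100111111011 | 0 | 0
  80 | 011001111110110 | 0 | 1
  81 | 110011111101101 | 1 | 0
  82 | 100111111011010 | 1 | 1
  83 | 001111110110101 | 0 | 0
  84 | 011111101101010 | 0 | 1
  85 | 111111011010101 | 1 | 0
  86 | 111110110101010 | 1 | 0
  87 | 111101101010100 | 1 | 0
  88 | 111011010101000 | 1 | 0
  89 | 110110101010000 | 1 | 0
  90 | 101101010100000 | 1 | 1
  91 | 011010101000001 | 0 | 1
  92 | 110101010000011 | 1 | 0
  93 | 101010100000110 | 1 | 1
  94 | 010101000001101 | 0 | 1
  95 | 101010000011011 | 1 | 1
  96 | 010100000110111 | 0 | 1
  97 | 101000001101111 | 1 | 1
  98 | 010000011011111 | 0 | 1
  99 | 100000110111111 | 1 | 1
 100 | 000001101111111 | 0 | 0
 101 | 000011011111110 | 0 | 0
 102 | 000110111111100 | 0 | 0
 103 | 001101111111000 | 0 | 0
 104 | 011011111110000 | 0 | 1
 105 | 110111111100001 | 1 | 0
 106 | 101111111000010 | 1 | 1
 107 | 011111110000101 | 0 | 1
 108 | 111111100001011 | 1 | 0
 109 | 111111000010110 | 1 | 0
 110 | 111110000101100 | 1 | 0
 111 | 111100001011000 | 1 | 0
 112 | 111000010110000 | 1 | 0
 113 | 110000101100000 | 1 | 0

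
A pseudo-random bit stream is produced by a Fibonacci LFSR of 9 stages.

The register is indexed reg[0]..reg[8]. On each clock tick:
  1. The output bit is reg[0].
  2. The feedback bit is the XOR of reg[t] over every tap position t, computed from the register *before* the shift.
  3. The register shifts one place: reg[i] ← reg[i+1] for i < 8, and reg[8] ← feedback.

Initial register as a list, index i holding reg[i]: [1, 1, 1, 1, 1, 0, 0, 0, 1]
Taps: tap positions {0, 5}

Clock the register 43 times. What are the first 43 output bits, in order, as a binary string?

1111100011110011010011010111000110100010111

step | reg (before) | out | fb
   0 | 111110001 | 1 | 1
   1 | 111100011 | 1 | 1
   2 | 111000111 | 1 | 1
   3 | 110001111 | 1 | 0
   4 | 100011110 | 1 | 0
   5 | 000111100 | 0 | 1
   6 | 001111001 | 0 | 1
   7 | 011110011 | 0 | 0
   8 | 111100110 | 1 | 1
   9 | 111001101 | 1 | 0
  10 | 110011010 | 1 | 0
  11 | 100110100 | 1 | 1
  12 | 001101001 | 0 | 1
  13 | 011010011 | 0 | 0
  14 | 110100110 | 1 | 1
  15 | 101001101 | 1 | 0
  16 | 010011010 | 0 | 1
  17 | 100110101 | 1 | 1
  18 | 001101011 | 0 | 1
  19 | 011010111 | 0 | 0
  20 | 110101110 | 1 | 0
  21 | 101011100 | 1 | 0
  22 | 010111000 | 0 | 1
  23 | 101110001 | 1 | 1
  24 | 011100011 | 0 | 0
  25 | 111000110 | 1 | 1
  26 | 110001101 | 1 | 0
  27 | 100011010 | 1 | 0
  28 | 000110100 | 0 | 0
  29 | 001101000 | 0 | 1
  30 | 011010001 | 0 | 0
  31 | 110100010 | 1 | 1
  32 | 101000101 | 1 | 1
  33 | 010001011 | 0 | 1
  34 | 100010111 | 1 | 1
  35 | 000101111 | 0 | 1
  36 | 001011111 | 0 | 1
  37 | 010111111 | 0 | 1
  38 | 101111111 | 1 | 0
  39 | 011111110 | 0 | 1
  40 | 111111101 | 1 | 0
  41 | 111111010 | 1 | 0
  42 | 111110100 | 1 | 1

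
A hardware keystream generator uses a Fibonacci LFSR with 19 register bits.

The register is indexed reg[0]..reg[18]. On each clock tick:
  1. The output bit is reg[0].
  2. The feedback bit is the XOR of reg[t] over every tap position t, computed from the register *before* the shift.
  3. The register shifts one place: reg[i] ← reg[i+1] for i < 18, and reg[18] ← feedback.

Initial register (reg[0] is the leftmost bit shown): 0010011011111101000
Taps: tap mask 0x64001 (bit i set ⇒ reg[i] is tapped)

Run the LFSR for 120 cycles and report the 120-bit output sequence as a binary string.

001001101111110100001011101101011011110101111100011100000011111010010101010100011100101111110001010000101000111010100111

step | reg (before) | out | fb
   0 | 0010011011111101000 | 0 | 0
   1 | 0100110111111010000 | 0 | 1
   2 | 1001101111110100001 | 1 | 0
   3 | 0011011111101000010 | 0 | 1
   4 | 0110111111010000101 | 0 | 1
   5 | 1101111110100001011 | 1 | 1
   6 | 1011111101000010111 | 1 | 0
   7 | 0111111010000101110 | 0 | 1
   8 | 1111110100001011101 | 1 | 1
   9 | 1111101000010111011 | 1 | 0
  10 | 1111010000101110110 | 1 | 1
  11 | 1110100001011101101 | 1 | 0
  12 | 1101000010111011010 | 1 | 1
  13 | 1010000101110110101 | 1 | 1
  14 | 0100001011101101011 | 0 | 0
  15 | 1000010111011010110 | 1 | 1
  16 | 0000101110110101101 | 0 | 1
  17 | 0001011101101011011 | 0 | 1
  18 | 0010111011010110111 | 0 | 1
  19 | 0101110110101101111 | 0 | 0
  20 | 1011101101011011110 | 1 | 1
  21 | 0111011010110111101 | 0 | 0
  22 | 1110110101101111010 | 1 | 1
  23 | 1101101011011110101 | 1 | 1
  24 | 1011010110111101011 | 1 | 1
  25 | 0110101101111010111 | 0 | 1
  26 | 1101011011110101111 | 1 | 1
  27 | 1010110111101011111 | 1 | 0
  28 | 0101101111010111110 | 0 | 0
  29 | 1011011110101111100 | 1 | 0
  30 | 0110111101011111000 | 0 | 1
  31 | 1101111010111110001 | 1 | 1
  32 | 1011110101111100011 | 1 | 1
  33 | 0111101011111000111 | 0 | 0
  34 | 1111010111110001110 | 1 | 0
  35 | 1110101111100011100 | 1 | 0
  36 | 1101011111000111000 | 1 | 0
  37 | 1010111110001110000 | 1 | 0
  38 | 0101111100011100000 | 0 | 0
  39 | 1011111000111000000 | 1 | 1
  40 | 0111110001110000001 | 0 | 1
  41 | 1111100011100000011 | 1 | 1
  42 | 1111000111000000111 | 1 | 1
  43 | 1110001110000001111 | 1 | 1
  44 | 1100011100000011111 | 1 | 0
  45 | 1000111000000111110 | 1 | 1
  46 | 0001110000001111101 | 0 | 0
  47 | 0011100000011111010 | 0 | 0
  48 | 0111000000111110100 | 0 | 1
  49 | 1110000001111101001 | 1 | 0
  50 | 1100000011111010010 | 1 | 1
  51 | 1000000111110100101 | 1 | 0
  52 | 0000001111101001010 | 0 | 1
  53 | 0000011111010010101 | 0 | 0
  54 | 0000111110100101010 | 0 | 1
  55 | 0001111101001010101 | 0 | 0
  56 | 0011111010010101010 | 0 | 1
  57 | 0111110100101010101 | 0 | 0
  58 | 1111101001010101010 | 1 | 0
  59 | 1111010010101010100 | 1 | 0
  60 | 1110100101010101000 | 1 | 1
  61 | 1101001010101010001 | 1 | 1
  62 | 1010010101010100011 | 1 | 1
  63 | 0100101010101000111 | 0 | 0
  64 | 1001010101010001110 | 1 | 0
  65 | 0010101010100011100 | 0 | 1
  66 | 0101010101000111001 | 0 | 0
  67 | 1010101010001110010 | 1 | 1
  68 | 0101010100011100101 | 0 | 1
  69 | 1010101000111001011 | 1 | 1
  70 | 0101010001110010111 | 0 | 1
  71 | 1010100011100101111 | 1 | 1
  72 | 0101000111001011111 | 0 | 1
  73 | 1010001110010111111 | 1 | 0
  74 | 0100011100101111110 | 0 | 0
  75 | 1000111001011111100 | 1 | 0
  76 | 0001110010111111000 | 0 | 1
  77 | 0011100101111110001 | 0 | 0
  78 | 0111001011111100010 | 0 | 1
  79 | 1110010111111000101 | 1 | 0
  80 | 1100101111110001010 | 1 | 0
  81 | 1001011111100010100 | 1 | 0
  82 | 0010111111000101000 | 0 | 0
  83 | 0101111110001010000 | 0 | 1
  84 | 1011111100010100001 | 1 | 0
  85 | 0111111000101000010 | 0 | 1
  86 | 1111110001010000101 | 1 | 0
  87 | 1111100010100001010 | 1 | 0
  88 | 1111000101000010100 | 1 | 0
  89 | 1110001010000101000 | 1 | 1
  90 | 1100010100001010001 | 1 | 1
  91 | 1000101000010100011 | 1 | 1
  92 | 0001010000101000111 | 0 | 0
  93 | 0010100001010001110 | 0 | 1
  94 | 0101000010100011101 | 0 | 0
  95 | 1010000101000111010 | 1 | 1
  96 | 0100001010001110101 | 0 | 0
  97 | 1000010100011101010 | 1 | 0
  98 | 0000101000111010100 | 0 | 1
  99 | 0001010001110101001 | 0 | 1
 100 | 0010100011101010011 | 0 | 1
 101 | 0101000111010100111 | 0 | 0
 102 | 1010001110101001110 | 1 | 0
 103 | 0100011101010011100 | 0 | 1
 104 | 1000111010100111001 | 1 | 1
 105 | 0001110101001110011 | 0 | 1
 106 | 0011101010011100111 | 0 | 0
 107 | 0111010100111001110 | 0 | 1
 108 | 1110101001110011101 | 1 | 1
 109 | 1101010011100111011 | 1 | 0
 110 | 1010100111001110110 | 1 | 1
 111 | 0101001110011101101 | 0 | 1
 112 | 1010011100111011011 | 1 | 0
 113 | 0100111001110110110 | 0 | 0
 114 | 1001110011101101100 | 1 | 1
 115 | 0011100111011011001 | 0 | 0
 116 | 0111001110110110010 | 0 | 0
 117 | 1110011101101100100 | 1 | 1
 118 | 1100111011011001001 | 1 | 0
 119 | 1001110110110010010 | 1 | 1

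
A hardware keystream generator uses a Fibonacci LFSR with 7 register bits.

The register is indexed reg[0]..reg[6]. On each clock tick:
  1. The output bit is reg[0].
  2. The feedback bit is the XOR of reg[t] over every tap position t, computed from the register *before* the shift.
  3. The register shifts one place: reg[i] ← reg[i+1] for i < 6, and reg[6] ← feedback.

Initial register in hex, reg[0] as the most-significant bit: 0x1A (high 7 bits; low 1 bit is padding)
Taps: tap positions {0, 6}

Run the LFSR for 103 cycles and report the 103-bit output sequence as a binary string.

0001101111011010110110010010001110000101111100101011100110100010011110001010000110000010000001111111010

k : reg_k → out_k, fb_k
0: 0001101 → 0, fb=1
1: 0011011 → 0, fb=1
2: 0110111 → 0, fb=1
3: 1101111 → 1, fb=0
4: 1011110 → 1, fb=1
5: 0111101 → 0, fb=1
6: 1111011 → 1, fb=0
7: 1110110 → 1, fb=1
8: 1101101 → 1, fb=0
9: 1011010 → 1, fb=1
10: 0110101 → 0, fb=1
11: 1101011 → 1, fb=0
12: 1010110 → 1, fb=1
13: 0101101 → 0, fb=1
14: 1011011 → 1, fb=0
15: 0110110 → 0, fb=0
16: 1101100 → 1, fb=1
17: 1011001 → 1, fb=0
18: 0110010 → 0, fb=0
19: 1100100 → 1, fb=1
20: 1001001 → 1, fb=0
21: 0010010 → 0, fb=0
22: 0100100 → 0, fb=0
23: 1001000 → 1, fb=1
24: 0010001 → 0, fb=1
25: 0100011 → 0, fb=1
26: 1000111 → 1, fb=0
27: 0001110 → 0, fb=0
28: 0011100 → 0, fb=0
29: 0111000 → 0, fb=0
30: 1110000 → 1, fb=1
31: 1100001 → 1, fb=0
32: 1000010 → 1, fb=1
33: 0000101 → 0, fb=1
34: 0001011 → 0, fb=1
35: 0010111 → 0, fb=1
36: 0101111 → 0, fb=1
37: 1011111 → 1, fb=0
38: 0111110 → 0, fb=0
39: 1111100 → 1, fb=1
40: 1111001 → 1, fb=0
41: 1110010 → 1, fb=1
42: 1100101 → 1, fb=0
43: 1001010 → 1, fb=1
44: 0010101 → 0, fb=1
45: 0101011 → 0, fb=1
46: 1010111 → 1, fb=0
47: 0101110 → 0, fb=0
48: 1011100 → 1, fb=1
49: 0111001 → 0, fb=1
50: 1110011 → 1, fb=0
51: 1100110 → 1, fb=1
52: 1001101 → 1, fb=0
53: 0011010 → 0, fb=0
54: 0110100 → 0, fb=0
55: 1101000 → 1, fb=1
56: 1010001 → 1, fb=0
57: 0100010 → 0, fb=0
58: 1000100 → 1, fb=1
59: 0001001 → 0, fb=1
60: 0010011 → 0, fb=1
61: 0100111 → 0, fb=1
62: 1001111 → 1, fb=0
63: 0011110 → 0, fb=0
64: 0111100 → 0, fb=0
65: 1111000 → 1, fb=1
66: 1110001 → 1, fb=0
67: 1100010 → 1, fb=1
68: 1000101 → 1, fb=0
69: 0001010 → 0, fb=0
70: 0010100 → 0, fb=0
71: 0101000 → 0, fb=0
72: 1010000 → 1, fb=1
73: 0100001 → 0, fb=1
74: 1000011 → 1, fb=0
75: 0000110 → 0, fb=0
76: 0001100 → 0, fb=0
77: 0011000 → 0, fb=0
78: 0110000 → 0, fb=0
79: 1100000 → 1, fb=1
80: 1000001 → 1, fb=0
81: 0000010 → 0, fb=0
82: 0000100 → 0, fb=0
83: 0001000 → 0, fb=0
84: 0010000 → 0, fb=0
85: 0100000 → 0, fb=0
86: 1000000 → 1, fb=1
87: 0000001 → 0, fb=1
88: 0000011 → 0, fb=1
89: 0000111 → 0, fb=1
90: 0001111 → 0, fb=1
91: 0011111 → 0, fb=1
92: 0111111 → 0, fb=1
93: 1111111 → 1, fb=0
94: 1111110 → 1, fb=1
95: 1111101 → 1, fb=0
96: 1111010 → 1, fb=1
97: 1110101 → 1, fb=0
98: 1101010 → 1, fb=1
99: 1010101 → 1, fb=0
100: 0101010 → 0, fb=0
101: 1010100 → 1, fb=1
102: 0101001 → 0, fb=1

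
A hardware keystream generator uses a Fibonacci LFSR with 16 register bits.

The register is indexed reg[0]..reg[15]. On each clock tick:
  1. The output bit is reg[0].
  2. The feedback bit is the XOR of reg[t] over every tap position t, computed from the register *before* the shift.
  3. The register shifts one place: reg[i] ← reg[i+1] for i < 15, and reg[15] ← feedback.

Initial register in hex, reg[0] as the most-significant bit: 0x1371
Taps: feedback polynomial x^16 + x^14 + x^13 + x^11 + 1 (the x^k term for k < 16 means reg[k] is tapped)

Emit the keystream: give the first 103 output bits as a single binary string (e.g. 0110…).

0001001101110001110100110101010011011000101011111011110110010100101001010100011110001010111100101111110

k : reg_k → out_k, fb_k
0: 0001001101110001 → 0, fb=1
1: 0010011011100011 → 0, fb=1
2: 0100110111000111 → 0, fb=0
3: 1001101110001110 → 1, fb=1
4: 0011011100011101 → 0, fb=0
5: 0110111000111010 → 0, fb=0
6: 1101110001110100 → 1, fb=1
7: 1011100011101001 → 1, fb=1
8: 0111000111010011 → 0, fb=0
9: 1110001110100110 → 1, fb=1
10: 1100011101001101 → 1, fb=0
11: 1000111010011010 → 1, fb=1
12: 0001110100110101 → 0, fb=0
13: 0011101001101010 → 0, fb=1
14: 0111010011010101 → 0, fb=0
15: 1110100110101010 → 1, fb=0
16: 1101001101010100 → 1, fb=1
17: 1010011010101001 → 1, fb=1
18: 0100110101010011 → 0, fb=0
19: 1001101010100110 → 1, fb=1
20: 0011010101001101 → 0, fb=1
21: 0110101010011011 → 0, fb=0
22: 1101010100110110 → 1, fb=0
23: 1010101001101100 → 1, fb=0
24: 0101010011011000 → 0, fb=1
25: 1010100110110001 → 1, fb=0
26: 0101001101100010 → 0, fb=1
27: 1010011011000101 → 1, fb=0
28: 0100110110001010 → 0, fb=1
29: 1001101100010101 → 1, fb=1
30: 0011011000101011 → 0, fb=1
31: 0110110001010111 → 0, fb=1
32: 1101100010101111 → 1, fb=1
33: 1011000101011111 → 1, fb=0
34: 0110001010111110 → 0, fb=1
35: 1100010101111101 → 1, fb=1
36: 1000101011111011 → 1, fb=1
37: 0001010111110111 → 0, fb=1
38: 0010101111101111 → 0, fb=0
39: 0101011111011110 → 0, fb=1
40: 1010111110111101 → 1, fb=1
41: 0101111101111011 → 0, fb=0
42: 1011111011110110 → 1, fb=0
43: 0111110111101100 → 0, fb=1
44: 1111101111011001 → 1, fb=0
45: 1111011110110010 → 1, fb=1
46: 1110111101100101 → 1, fb=0
47: 1101111011001010 → 1, fb=0
48: 1011110110010100 → 1, fb=1
49: 0111101100101001 → 0, fb=0
50: 1111011001010010 → 1, fb=1
51: 1110110010100101 → 1, fb=0
52: 1101100101001010 → 1, fb=0
53: 1011001010010100 → 1, fb=1
54: 0110010100101001 → 0, fb=0
55: 1100101001010010 → 1, fb=1
56: 1001010010100101 → 1, fb=0
57: 0010100101001010 → 0, fb=1
58: 0101001010010101 → 0, fb=0
59: 1010010100101010 → 1, fb=0
60: 0100101001010100 → 0, fb=0
61: 1001010010101000 → 1, fb=1
62: 0010100101010001 → 0, fb=1
63: 0101001010100011 → 0, fb=1
64: 1010010101000111 → 1, fb=1
65: 0100101010001111 → 0, fb=0
66: 1001010100011110 → 1, fb=0
67: 0010101000111100 → 0, fb=0
68: 0101010001111000 → 0, fb=1
69: 1010100011110001 → 1, fb=0
70: 0101000111100010 → 0, fb=1
71: 1010001111000101 → 1, fb=0
72: 0100011110001010 → 0, fb=1
73: 1000111100010101 → 1, fb=1
74: 0001111000101011 → 0, fb=1
75: 0011110001010111 → 0, fb=1
76: 0111100010101111 → 0, fb=0
77: 1111000101011110 → 1, fb=0
78: 1110001010111100 → 1, fb=1
79: 1100010101111001 → 1, fb=0
80: 1000101011110010 → 1, fb=1
81: 0001010111100101 → 0, fb=1
82: 0010101111001011 → 0, fb=1
83: 0101011110010111 → 0, fb=1
84: 1010111100101111 → 1, fb=1
85: 0101111001011111 → 0, fb=1
86: 1011110010111111 → 1, fb=0
87: 0111100101111110 → 0, fb=1
88: 1111001011111101 → 1, fb=1
89: 1110010111111011 → 1, fb=1
90: 1100101111110111 → 1, fb=0
91: 1001011111101110 → 1, fb=1
92: 0010111111011101 → 0, fb=0
93: 0101111110111010 → 0, fb=0
94: 1011111101110100 → 1, fb=1
95: 0111111011101001 → 0, fb=0
96: 1111110111010010 → 1, fb=1
97: 1111101110100101 → 1, fb=0
98: 1111011101001010 → 1, fb=0
99: 1110111010010100 → 1, fb=1
100: 1101110100101001 → 1, fb=1
101: 1011101001010011 → 1, fb=1
102: 0111010010100111 → 0, fb=0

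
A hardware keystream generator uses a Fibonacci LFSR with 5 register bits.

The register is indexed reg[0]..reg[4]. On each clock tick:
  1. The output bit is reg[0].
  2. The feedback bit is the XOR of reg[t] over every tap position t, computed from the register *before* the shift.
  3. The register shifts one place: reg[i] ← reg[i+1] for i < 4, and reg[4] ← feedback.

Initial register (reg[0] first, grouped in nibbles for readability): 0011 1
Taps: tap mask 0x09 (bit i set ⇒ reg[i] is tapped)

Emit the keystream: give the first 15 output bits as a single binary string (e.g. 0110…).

001111100110100

step | reg (before) | out | fb
   0 | 00111 | 0 | 1
   1 | 01111 | 0 | 1
   2 | 11111 | 1 | 0
   3 | 11110 | 1 | 0
   4 | 11100 | 1 | 1
   5 | 11001 | 1 | 1
   6 | 10011 | 1 | 0
   7 | 00110 | 0 | 1
   8 | 01101 | 0 | 0
   9 | 11010 | 1 | 0
  10 | 10100 | 1 | 1
  11 | 01001 | 0 | 0
  12 | 10010 | 1 | 0
  13 | 00100 | 0 | 0
  14 | 01000 | 0 | 0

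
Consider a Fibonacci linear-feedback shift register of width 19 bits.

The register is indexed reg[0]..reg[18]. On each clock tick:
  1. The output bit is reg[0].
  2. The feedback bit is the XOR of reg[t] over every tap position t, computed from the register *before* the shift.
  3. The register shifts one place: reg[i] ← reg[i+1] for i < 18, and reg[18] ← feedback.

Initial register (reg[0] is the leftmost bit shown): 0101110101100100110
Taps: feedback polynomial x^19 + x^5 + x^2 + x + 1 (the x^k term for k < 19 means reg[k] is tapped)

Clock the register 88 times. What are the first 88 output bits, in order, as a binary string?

k : reg_k → out_k, fb_k
0: 0101110101100100110 → 0, fb=0
1: 1011101011001001100 → 1, fb=0
2: 0111010110010011000 → 0, fb=1
3: 1110101100100110001 → 1, fb=1
4: 1101011001001100011 → 1, fb=1
5: 1010110010011000111 → 1, fb=1
6: 0101100100110001111 → 0, fb=1
7: 1011001001100011111 → 1, fb=0
8: 0110010011000111110 → 0, fb=1
9: 1100100110001111101 → 1, fb=0
10: 1001001100011111010 → 1, fb=1
11: 0010011000111110101 → 0, fb=0
12: 0100110001111101010 → 0, fb=0
13: 1001100011111010100 → 1, fb=1
14: 0011000111110101001 → 0, fb=1
15: 0110001111101010011 → 0, fb=0
16: 1100011111010100110 → 1, fb=1
17: 1000111110101001101 → 1, fb=0
18: 0001111101010011010 → 0, fb=1
19: 0011111010100110101 → 0, fb=0
20: 0111110101001101010 → 0, fb=1
21: 1111101010011010101 → 1, fb=1
22: 1111010100110101011 → 1, fb=0
23: 1110101001101010110 → 1, fb=1
24: 1101010011010101101 → 1, fb=1
25: 1010100110101011011 → 1, fb=0
26: 0101001101010110110 → 0, fb=1
27: 1010011010101101101 → 1, fb=1
28: 0100110101011011011 → 0, fb=0
29: 1001101010110110110 → 1, fb=1
30: 0011010101101101101 → 0, fb=0
31: 0110101011011011010 → 0, fb=0
32: 1101010110110110100 → 1, fb=1
33: 1010101101101101001 → 1, fb=0
34: 0101011011011010010 → 0, fb=0
35: 1010110110110100100 → 1, fb=1
36: 0101101101101001001 → 0, fb=1
37: 1011011011010010011 → 1, fb=1
38: 0110110110100100111 → 0, fb=1
39: 1101101101001001111 → 1, fb=0
40: 1011011010010011110 → 1, fb=1
41: 0110110100100111101 → 0, fb=1
42: 1101101001001111011 → 1, fb=0
43: 1011010010011110110 → 1, fb=1
44: 0110100100111101101 → 0, fb=0
45: 1101001001111011010 → 1, fb=0
46: 1010010011110110100 → 1, fb=1
47: 0100100111101101001 → 0, fb=1
48: 1001001111011010011 → 1, fb=1
49: 0010011110110100111 → 0, fb=0
50: 0100111101101001110 → 0, fb=0
51: 1001111011010011100 → 1, fb=0
52: 0011110110100111000 → 0, fb=0
53: 0111101101001110000 → 0, fb=0
54: 1111011010011100000 → 1, fb=0
55: 1110110100111000000 → 1, fb=0
56: 1101101001110000000 → 1, fb=0
57: 1011010011100000000 → 1, fb=1
58: 0110100111000000001 → 0, fb=0
59: 1101001110000000010 → 1, fb=0
60: 1010011100000000100 → 1, fb=1
61: 0100111000000001001 → 0, fb=0
62: 1001110000000010010 → 1, fb=0
63: 0011100000000100100 → 0, fb=1
64: 0111000000001001001 → 0, fb=0
65: 1110000000010010010 → 1, fb=1
66: 1100000000100100101 → 1, fb=0
67: 1000000001001001010 → 1, fb=1
68: 0000000010010010101 → 0, fb=0
69: 0000000100100101010 → 0, fb=0
70: 0000001001001010100 → 0, fb=0
71: 0000010010010101000 → 0, fb=1
72: 0000100100101010001 → 0, fb=0
73: 0001001001010100010 → 0, fb=0
74: 0010010010101000100 → 0, fb=0
75: 0100100101010001000 → 0, fb=1
76: 1001001010100010001 → 1, fb=1
77: 0010010101000100011 → 0, fb=0
78: 0100101010001000110 → 0, fb=1
79: 1001010100010001101 → 1, fb=0
80: 0010101000100011010 → 0, fb=1
81: 0101010001000110101 → 0, fb=0
82: 1010100010001101010 → 1, fb=0
83: 0101000100011010100 → 0, fb=1
84: 1010001000110101001 → 1, fb=0
85: 0100010001101010010 → 0, fb=0
86: 1000100011010100100 → 1, fb=1
87: 0001000110101001001 → 0, fb=0

0101110101100100110001111101010011010101101101101001001111011010011100000000100100101010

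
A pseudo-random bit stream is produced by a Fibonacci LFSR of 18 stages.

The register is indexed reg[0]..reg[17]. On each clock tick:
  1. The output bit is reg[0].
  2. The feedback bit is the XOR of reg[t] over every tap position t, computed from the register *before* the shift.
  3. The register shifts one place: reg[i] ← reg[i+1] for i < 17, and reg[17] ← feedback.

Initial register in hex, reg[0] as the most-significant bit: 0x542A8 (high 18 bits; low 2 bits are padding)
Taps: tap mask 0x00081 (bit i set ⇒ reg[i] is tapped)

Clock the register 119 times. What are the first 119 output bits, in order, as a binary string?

k : reg_k → out_k, fb_k
0: 010101000010101010 → 0, fb=0
1: 101010000101010100 → 1, fb=1
2: 010100001010101001 → 0, fb=0
3: 101000010101010010 → 1, fb=0
4: 010000101010100100 → 0, fb=0
5: 100001010101001000 → 1, fb=0
6: 000010101010010000 → 0, fb=0
7: 000101010100100000 → 0, fb=1
8: 001010101001000001 → 0, fb=0
9: 010101010010000010 → 0, fb=1
10: 101010100100000101 → 1, fb=1
11: 010101001000001011 → 0, fb=0
12: 101010010000010110 → 1, fb=0
13: 010100100000101100 → 0, fb=0
14: 101001000001011000 → 1, fb=1
15: 010010000010110001 → 0, fb=0
16: 100100000101100010 → 1, fb=1
17: 001000001011000101 → 0, fb=0
18: 010000010110001010 → 0, fb=1
19: 100000101100010101 → 1, fb=1
20: 000001011000101011 → 0, fb=1
21: 000010110001010111 → 0, fb=1
22: 000101100010101111 → 0, fb=0
23: 001011000101011110 → 0, fb=0
24: 010110001010111100 → 0, fb=0
25: 101100010101111000 → 1, fb=0
26: 011000101011110000 → 0, fb=0
27: 110001010111100000 → 1, fb=0
28: 100010101111000000 → 1, fb=1
29: 000101011110000001 → 0, fb=1
30: 001010111100000011 → 0, fb=1
31: 010101111000000111 → 0, fb=1
32: 101011110000001111 → 1, fb=0
33: 010111100000011110 → 0, fb=0
34: 101111000000111100 → 1, fb=1
35: 011110000001111001 → 0, fb=0
36: 111100000011110010 → 1, fb=1
37: 111000000111100101 → 1, fb=1
38: 110000001111001011 → 1, fb=1
39: 100000011110010111 → 1, fb=0
40: 000000111100101110 → 0, fb=1
41: 000001111001011101 → 0, fb=1
42: 000011110010111011 → 0, fb=1
43: 000111100101110111 → 0, fb=0
44: 001111001011101110 → 0, fb=0
45: 011110010111011100 → 0, fb=1
46: 111100101110111001 → 1, fb=1
47: 111001011101110011 → 1, fb=0
48: 110010111011100110 → 1, fb=0
49: 100101110111001100 → 1, fb=0
50: 001011101110011000 → 0, fb=0
51: 010111011100110000 → 0, fb=1
52: 101110111001100001 → 1, fb=0
53: 011101110011000010 → 0, fb=1
54: 111011100110000101 → 1, fb=1
55: 110111001100001011 → 1, fb=1
56: 101110011000010111 → 1, fb=0
57: 011100110000101110 → 0, fb=1
58: 111001100001011101 → 1, fb=1
59: 110011000010111011 → 1, fb=1
60: 100110000101110111 → 1, fb=1
61: 001100001011101111 → 0, fb=0
62: 011000010111011110 → 0, fb=1
63: 110000101110111101 → 1, fb=1
64: 100001011101111011 → 1, fb=0
65: 000010111011110110 → 0, fb=1
66: 000101110111101101 → 0, fb=1
67: 001011101111011011 → 0, fb=0
68: 010111011110110110 → 0, fb=1
69: 101110111101101101 → 1, fb=0
70: 011101111011011010 → 0, fb=1
71: 111011110110110101 → 1, fb=0
72: 110111101101101010 → 1, fb=1
73: 101111011011010101 → 1, fb=0
74: 011110110110101010 → 0, fb=1
75: 111101101101010101 → 1, fb=1
76: 111011011010101011 → 1, fb=0
77: 110110110101010110 → 1, fb=0
78: 101101101010101100 → 1, fb=1
79: 011011010101011001 → 0, fb=1
80: 110110101010110011 → 1, fb=1
81: 101101010101100111 → 1, fb=0
82: 011010101011001110 → 0, fb=0
83: 110101010110011100 → 1, fb=0
84: 101010101100111000 → 1, fb=1
85: 010101011001110001 → 0, fb=1
86: 101010110011100011 → 1, fb=0
87: 010101100111000110 → 0, fb=0
88: 101011001110001100 → 1, fb=1
89: 010110011100011001 → 0, fb=1
90: 101100111000110011 → 1, fb=0
91: 011001110001100110 → 0, fb=1
92: 110011100011001101 → 1, fb=1
93: 100111000110011011 → 1, fb=1
94: 001110001100110111 → 0, fb=0
95: 011100011001101110 → 0, fb=1
96: 111000110011011101 → 1, fb=0
97: 110001100110111010 → 1, fb=1
98: 100011001101110101 → 1, fb=1
99: 000110011011101011 → 0, fb=1
100: 001100110111010111 → 0, fb=1
101: 011001101110101111 → 0, fb=0
102: 110011011101011110 → 1, fb=0
103: 100110111010111100 → 1, fb=0
104: 001101110101111000 → 0, fb=1
105: 011011101011110001 → 0, fb=0
106: 110111010111100010 → 1, fb=0
107: 101110101111000100 → 1, fb=1
108: 011101011110001001 → 0, fb=1
109: 111010111100010011 → 1, fb=0
110: 110101111000100110 → 1, fb=0
111: 101011110001001100 → 1, fb=0
112: 010111100010011000 → 0, fb=0
113: 101111000100110000 → 1, fb=1
114: 011110001001100001 → 0, fb=0
115: 111100010011000010 → 1, fb=0
116: 111000100110000100 → 1, fb=1
117: 110001001100001001 → 1, fb=1
118: 100010011000010011 → 1, fb=0

01010100001010101001000001011000101011110000001111001011101110011000010111011110110110101010110011100011001101110101111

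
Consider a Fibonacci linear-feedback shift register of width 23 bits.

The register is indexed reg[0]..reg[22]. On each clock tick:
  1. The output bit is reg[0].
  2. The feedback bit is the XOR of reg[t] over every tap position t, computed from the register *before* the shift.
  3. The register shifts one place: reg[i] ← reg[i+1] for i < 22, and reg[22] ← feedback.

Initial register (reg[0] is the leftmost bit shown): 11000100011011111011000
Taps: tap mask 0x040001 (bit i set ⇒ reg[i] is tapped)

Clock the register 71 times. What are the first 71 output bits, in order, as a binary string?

11000100011011111011000000001000100110111011110111111110110000010111000

k : reg_k → out_k, fb_k
0: 11000100011011111011000 → 1, fb=0
1: 10001000110111110110000 → 1, fb=0
2: 00010001101111101100000 → 0, fb=0
3: 00100011011111011000000 → 0, fb=0
4: 01000110111110110000000 → 0, fb=0
5: 10001101111101100000000 → 1, fb=1
6: 00011011111011000000001 → 0, fb=0
7: 00110111110110000000010 → 0, fb=0
8: 01101111101100000000100 → 0, fb=0
9: 11011111011000000001000 → 1, fb=1
10: 10111110110000000010001 → 1, fb=0
11: 01111101100000000100010 → 0, fb=0
12: 11111011000000001000100 → 1, fb=1
13: 11110110000000010001001 → 1, fb=1
14: 11101100000000100010011 → 1, fb=0
15: 11011000000001000100110 → 1, fb=1
16: 10110000000010001001101 → 1, fb=1
17: 01100000000100010011011 → 0, fb=1
18: 11000000001000100110111 → 1, fb=0
19: 10000000010001001101110 → 1, fb=1
20: 00000000100010011011101 → 0, fb=1
21: 00000001000100110111011 → 0, fb=1
22: 00000010001001101110111 → 0, fb=1
23: 00000100010011011101111 → 0, fb=0
24: 00001000100110111011110 → 0, fb=1
25: 00010001001101110111101 → 0, fb=1
26: 00100010011011101111011 → 0, fb=1
27: 01000100110111011110111 → 0, fb=1
28: 10001001101110111101111 → 1, fb=1
29: 00010011011101111011111 → 0, fb=1
30: 00100110111011110111111 → 0, fb=1
31: 01001101110111101111111 → 0, fb=1
32: 10011011101111011111111 → 1, fb=0
33: 00110111011110111111110 → 0, fb=1
34: 01101110111101111111101 → 0, fb=1
35: 11011101111011111111011 → 1, fb=0
36: 10111011110111111110110 → 1, fb=0
37: 01110111101111111101100 → 0, fb=0
38: 11101111011111111011000 → 1, fb=0
39: 11011110111111110110000 → 1, fb=0
40: 10111101111111101100000 → 1, fb=1
41: 01111011111111011000001 → 0, fb=0
42: 11110111111110110000010 → 1, fb=1
43: 11101111111101100000101 → 1, fb=1
44: 11011111111011000001011 → 1, fb=1
45: 10111111110110000010111 → 1, fb=0
46: 01111111101100000101110 → 0, fb=0
47: 11111111011000001011100 → 1, fb=0
48: 11111110110000010111000 → 1, fb=0
49: 11111101100000101110000 → 1, fb=0
50: 11111011000001011100000 → 1, fb=1
51: 11110110000010111000001 → 1, fb=1
52: 11101100000101110000011 → 1, fb=1
53: 11011000001011100000111 → 1, fb=1
54: 10110000010111000001111 → 1, fb=1
55: 01100000101110000011111 → 0, fb=1
56: 11000001011100000111111 → 1, fb=0
57: 10000010111000001111110 → 1, fb=0
58: 00000101110000011111100 → 0, fb=1
59: 00001011100000111111001 → 0, fb=1
60: 00010111000001111110011 → 0, fb=1
61: 00101110000011111100111 → 0, fb=0
62: 01011100000111111001110 → 0, fb=0
63: 10111000001111110011100 → 1, fb=0
64: 01110000011111100111000 → 0, fb=1
65: 11100000111111001110001 → 1, fb=0
66: 11000001111110011100010 → 1, fb=1
67: 10000011111100111000101 → 1, fb=1
68: 00000111111001110001011 → 0, fb=0
69: 00001111110011100010110 → 0, fb=1
70: 00011111100111000101101 → 0, fb=0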